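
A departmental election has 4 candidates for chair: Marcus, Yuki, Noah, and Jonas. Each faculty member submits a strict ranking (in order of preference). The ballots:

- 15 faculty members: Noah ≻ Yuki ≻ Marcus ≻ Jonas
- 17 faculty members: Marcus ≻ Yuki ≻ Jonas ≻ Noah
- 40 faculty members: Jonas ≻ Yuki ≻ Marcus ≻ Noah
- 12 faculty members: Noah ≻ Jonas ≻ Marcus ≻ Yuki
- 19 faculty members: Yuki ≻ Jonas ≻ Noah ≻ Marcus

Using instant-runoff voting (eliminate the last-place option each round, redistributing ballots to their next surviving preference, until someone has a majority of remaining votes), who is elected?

Round 1: Marcus 17, Yuki 19, Noah 27, Jonas 40. Eliminate Marcus.
Round 2: Yuki 36, Noah 27, Jonas 40. Eliminate Noah.
Round 3: Yuki 51, Jonas 52. Jonas has a majority.

Jonas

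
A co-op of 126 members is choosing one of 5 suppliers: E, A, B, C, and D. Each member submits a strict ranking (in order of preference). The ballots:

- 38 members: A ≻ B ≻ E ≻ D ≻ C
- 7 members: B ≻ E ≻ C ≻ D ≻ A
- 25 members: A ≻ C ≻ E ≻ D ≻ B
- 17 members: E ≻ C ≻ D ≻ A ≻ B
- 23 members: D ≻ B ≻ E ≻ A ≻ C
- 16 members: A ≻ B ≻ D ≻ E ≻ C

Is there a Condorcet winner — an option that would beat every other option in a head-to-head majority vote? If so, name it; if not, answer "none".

A vs E: 79–47 for A.
A vs B: 96–30 for A.
A vs C: 102–24 for A.
A vs D: 79–47 for A.
A beats every other option head-to-head.

A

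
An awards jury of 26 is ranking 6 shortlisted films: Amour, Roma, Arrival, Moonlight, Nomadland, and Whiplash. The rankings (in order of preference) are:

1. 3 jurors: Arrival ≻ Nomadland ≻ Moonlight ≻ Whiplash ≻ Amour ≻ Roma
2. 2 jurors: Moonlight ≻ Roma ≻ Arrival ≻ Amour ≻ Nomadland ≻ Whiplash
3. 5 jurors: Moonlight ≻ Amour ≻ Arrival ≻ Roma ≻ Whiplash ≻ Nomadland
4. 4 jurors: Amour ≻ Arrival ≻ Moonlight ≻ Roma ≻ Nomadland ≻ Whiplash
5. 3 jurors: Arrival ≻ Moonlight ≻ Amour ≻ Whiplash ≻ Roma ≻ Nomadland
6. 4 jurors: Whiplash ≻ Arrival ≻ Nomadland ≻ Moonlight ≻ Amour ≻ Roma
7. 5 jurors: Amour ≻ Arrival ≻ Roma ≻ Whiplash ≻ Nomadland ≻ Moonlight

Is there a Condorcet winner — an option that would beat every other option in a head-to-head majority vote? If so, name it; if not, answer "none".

none

Checking pairwise contests:
Moonlight beats Amour 17–9.
Amour beats Roma 24–2.
Amour beats Arrival 14–12.
Arrival beats Moonlight 19–7.
Amour beats Nomadland 19–7.
Amour beats Whiplash 19–7.
Every option loses at least one head-to-head, so there is no Condorcet winner.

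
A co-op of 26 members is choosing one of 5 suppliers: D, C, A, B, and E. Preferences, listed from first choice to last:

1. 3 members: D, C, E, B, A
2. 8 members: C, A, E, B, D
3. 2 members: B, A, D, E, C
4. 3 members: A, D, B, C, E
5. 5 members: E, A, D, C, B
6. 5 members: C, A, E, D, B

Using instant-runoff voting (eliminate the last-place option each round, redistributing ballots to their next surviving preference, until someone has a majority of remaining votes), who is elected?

Round 1: D 3, C 13, A 3, B 2, E 5. Eliminate B.
Round 2: D 3, C 13, A 5, E 5. Eliminate D.
Round 3: C 16, A 5, E 5. C has a majority.

C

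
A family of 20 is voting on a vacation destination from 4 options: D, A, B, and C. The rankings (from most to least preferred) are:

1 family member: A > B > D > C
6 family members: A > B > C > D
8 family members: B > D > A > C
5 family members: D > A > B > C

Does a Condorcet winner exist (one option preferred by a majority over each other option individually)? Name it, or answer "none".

none

Checking pairwise contests:
B beats D 15–5.
D beats A 13–7.
A beats B 12–8.
D beats C 14–6.
Every option loses at least one head-to-head, so there is no Condorcet winner.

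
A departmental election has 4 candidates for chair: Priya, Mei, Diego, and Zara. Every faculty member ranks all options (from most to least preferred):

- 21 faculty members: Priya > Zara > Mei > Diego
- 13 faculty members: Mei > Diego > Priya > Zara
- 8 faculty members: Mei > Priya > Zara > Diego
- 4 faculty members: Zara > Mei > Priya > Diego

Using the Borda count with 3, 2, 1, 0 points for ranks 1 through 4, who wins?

Priya

Priya: 21·3 + 13·1 + 8·2 + 4·1 = 96
Mei: 21·1 + 13·3 + 8·3 + 4·2 = 92
Diego: 21·0 + 13·2 + 8·0 + 4·0 = 26
Zara: 21·2 + 13·0 + 8·1 + 4·3 = 62
Priya has the highest Borda score (96).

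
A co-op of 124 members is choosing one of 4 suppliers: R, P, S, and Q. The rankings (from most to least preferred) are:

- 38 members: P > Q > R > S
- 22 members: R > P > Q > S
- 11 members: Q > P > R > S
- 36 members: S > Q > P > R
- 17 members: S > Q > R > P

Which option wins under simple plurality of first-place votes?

First-place votes: R 22, P 38, S 53, Q 11.
S has the most first-place votes.

S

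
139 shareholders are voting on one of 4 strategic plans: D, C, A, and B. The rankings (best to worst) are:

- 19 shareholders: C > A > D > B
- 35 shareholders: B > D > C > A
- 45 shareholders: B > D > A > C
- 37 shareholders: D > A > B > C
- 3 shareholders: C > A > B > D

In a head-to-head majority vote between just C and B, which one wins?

Voters preferring C to B: 22; preferring B to C: 117.
B wins the head-to-head.

B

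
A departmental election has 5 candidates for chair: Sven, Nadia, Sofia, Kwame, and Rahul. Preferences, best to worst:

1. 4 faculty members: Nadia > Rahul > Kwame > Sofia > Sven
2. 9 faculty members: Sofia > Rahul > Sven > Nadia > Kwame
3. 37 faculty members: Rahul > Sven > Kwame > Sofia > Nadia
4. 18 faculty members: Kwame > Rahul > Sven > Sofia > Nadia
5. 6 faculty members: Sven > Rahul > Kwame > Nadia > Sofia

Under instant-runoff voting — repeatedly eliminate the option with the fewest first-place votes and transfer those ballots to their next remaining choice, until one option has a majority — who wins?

Round 1: Sven 6, Nadia 4, Sofia 9, Kwame 18, Rahul 37. Eliminate Nadia.
Round 2: Sven 6, Sofia 9, Kwame 18, Rahul 41. Rahul has a majority.

Rahul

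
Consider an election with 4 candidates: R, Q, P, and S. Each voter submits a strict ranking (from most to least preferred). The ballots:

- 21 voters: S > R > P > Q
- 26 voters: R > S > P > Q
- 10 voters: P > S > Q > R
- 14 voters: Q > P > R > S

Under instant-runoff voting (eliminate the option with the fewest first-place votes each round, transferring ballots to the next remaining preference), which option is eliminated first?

P

Round 1: R 26, Q 14, P 10, S 21. Eliminate P.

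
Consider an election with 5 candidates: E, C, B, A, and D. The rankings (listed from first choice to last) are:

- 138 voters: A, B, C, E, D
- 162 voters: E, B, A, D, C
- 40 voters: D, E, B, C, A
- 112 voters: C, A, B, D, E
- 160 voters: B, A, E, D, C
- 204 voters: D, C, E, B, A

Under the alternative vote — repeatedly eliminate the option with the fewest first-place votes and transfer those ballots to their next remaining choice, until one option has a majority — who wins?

Round 1: E 162, C 112, B 160, A 138, D 244. Eliminate C.
Round 2: E 162, B 160, A 250, D 244. Eliminate B.
Round 3: E 162, A 410, D 244. A has a majority.

A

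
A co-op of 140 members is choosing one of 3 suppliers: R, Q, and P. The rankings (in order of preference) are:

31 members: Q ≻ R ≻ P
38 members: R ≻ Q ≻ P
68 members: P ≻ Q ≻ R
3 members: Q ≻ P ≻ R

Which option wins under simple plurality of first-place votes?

First-place votes: R 38, Q 34, P 68.
P has the most first-place votes.

P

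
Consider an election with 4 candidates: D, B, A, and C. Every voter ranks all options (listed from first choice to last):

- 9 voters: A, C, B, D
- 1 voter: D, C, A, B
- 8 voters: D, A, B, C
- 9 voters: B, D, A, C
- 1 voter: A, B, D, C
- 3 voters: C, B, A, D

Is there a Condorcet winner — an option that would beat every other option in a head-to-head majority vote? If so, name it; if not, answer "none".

none

Checking pairwise contests:
B beats D 22–9.
A beats B 19–12.
D beats A 18–13.
D beats C 19–12.
Every option loses at least one head-to-head, so there is no Condorcet winner.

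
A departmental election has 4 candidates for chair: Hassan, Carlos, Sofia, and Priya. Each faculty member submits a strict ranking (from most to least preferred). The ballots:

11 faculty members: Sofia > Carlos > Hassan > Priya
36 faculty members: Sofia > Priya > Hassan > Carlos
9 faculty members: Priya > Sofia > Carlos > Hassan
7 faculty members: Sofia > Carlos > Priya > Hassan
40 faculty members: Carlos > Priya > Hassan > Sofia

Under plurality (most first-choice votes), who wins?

First-place votes: Hassan 0, Carlos 40, Sofia 54, Priya 9.
Sofia has the most first-place votes.

Sofia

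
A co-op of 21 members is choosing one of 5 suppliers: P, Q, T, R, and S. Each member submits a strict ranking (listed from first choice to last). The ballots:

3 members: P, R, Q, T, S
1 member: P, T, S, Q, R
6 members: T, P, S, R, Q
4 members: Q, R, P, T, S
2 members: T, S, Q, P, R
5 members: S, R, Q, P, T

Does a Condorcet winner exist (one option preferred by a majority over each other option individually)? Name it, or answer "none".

none

Checking pairwise contests:
Q beats P 11–10.
R beats Q 14–7.
P beats T 13–8.
P beats R 12–9.
P beats S 14–7.
Every option loses at least one head-to-head, so there is no Condorcet winner.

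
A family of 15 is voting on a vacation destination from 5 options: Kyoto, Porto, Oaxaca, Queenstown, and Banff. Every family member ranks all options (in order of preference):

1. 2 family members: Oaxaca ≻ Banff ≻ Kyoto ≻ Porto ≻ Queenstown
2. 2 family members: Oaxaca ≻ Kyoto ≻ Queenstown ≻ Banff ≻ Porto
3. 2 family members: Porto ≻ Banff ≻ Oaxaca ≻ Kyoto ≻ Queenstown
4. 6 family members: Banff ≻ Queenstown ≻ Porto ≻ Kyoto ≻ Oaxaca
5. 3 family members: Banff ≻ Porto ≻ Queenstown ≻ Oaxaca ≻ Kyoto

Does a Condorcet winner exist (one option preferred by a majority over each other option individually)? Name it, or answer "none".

Banff

Banff vs Kyoto: 13–2 for Banff.
Banff vs Porto: 13–2 for Banff.
Banff vs Oaxaca: 11–4 for Banff.
Banff vs Queenstown: 13–2 for Banff.
Banff beats every other option head-to-head.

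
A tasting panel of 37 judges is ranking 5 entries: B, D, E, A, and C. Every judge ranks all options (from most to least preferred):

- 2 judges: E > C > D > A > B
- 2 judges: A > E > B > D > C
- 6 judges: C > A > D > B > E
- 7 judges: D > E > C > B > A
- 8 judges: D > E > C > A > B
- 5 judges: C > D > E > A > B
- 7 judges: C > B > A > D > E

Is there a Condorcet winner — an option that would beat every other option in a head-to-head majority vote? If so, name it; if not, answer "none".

none

Checking pairwise contests:
D beats B 28–9.
C beats D 20–17.
D beats E 33–4.
D beats A 22–15.
E beats C 19–18.
Every option loses at least one head-to-head, so there is no Condorcet winner.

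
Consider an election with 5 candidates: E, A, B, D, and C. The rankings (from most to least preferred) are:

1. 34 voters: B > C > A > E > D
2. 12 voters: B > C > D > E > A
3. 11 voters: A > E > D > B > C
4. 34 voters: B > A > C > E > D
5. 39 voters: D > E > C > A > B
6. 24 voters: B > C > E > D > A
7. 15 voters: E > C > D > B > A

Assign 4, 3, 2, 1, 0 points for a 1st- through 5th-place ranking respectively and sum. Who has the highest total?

E: 34·1 + 12·1 + 11·3 + 34·1 + 39·3 + 24·2 + 15·4 = 338
A: 34·2 + 12·0 + 11·4 + 34·3 + 39·1 + 24·0 + 15·0 = 253
B: 34·4 + 12·4 + 11·1 + 34·4 + 39·0 + 24·4 + 15·1 = 442
D: 34·0 + 12·2 + 11·2 + 34·0 + 39·4 + 24·1 + 15·2 = 256
C: 34·3 + 12·3 + 11·0 + 34·2 + 39·2 + 24·3 + 15·3 = 401
B has the highest Borda score (442).

B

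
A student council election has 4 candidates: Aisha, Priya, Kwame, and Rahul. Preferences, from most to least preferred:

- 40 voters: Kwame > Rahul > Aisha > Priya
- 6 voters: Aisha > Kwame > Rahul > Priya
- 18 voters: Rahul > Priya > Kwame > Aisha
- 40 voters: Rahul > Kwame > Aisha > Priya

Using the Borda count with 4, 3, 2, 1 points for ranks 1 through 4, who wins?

Rahul

Aisha: 40·2 + 6·4 + 18·1 + 40·2 = 202
Priya: 40·1 + 6·1 + 18·3 + 40·1 = 140
Kwame: 40·4 + 6·3 + 18·2 + 40·3 = 334
Rahul: 40·3 + 6·2 + 18·4 + 40·4 = 364
Rahul has the highest Borda score (364).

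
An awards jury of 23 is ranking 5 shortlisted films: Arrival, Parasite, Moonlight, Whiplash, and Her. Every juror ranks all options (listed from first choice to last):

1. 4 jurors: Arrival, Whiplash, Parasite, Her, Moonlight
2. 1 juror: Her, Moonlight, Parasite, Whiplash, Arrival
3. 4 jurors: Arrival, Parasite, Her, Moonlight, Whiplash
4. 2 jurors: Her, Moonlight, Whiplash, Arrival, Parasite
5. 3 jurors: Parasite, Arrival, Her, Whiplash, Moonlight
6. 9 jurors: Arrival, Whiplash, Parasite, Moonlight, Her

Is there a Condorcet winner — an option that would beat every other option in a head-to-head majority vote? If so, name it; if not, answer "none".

Arrival vs Parasite: 19–4 for Arrival.
Arrival vs Moonlight: 20–3 for Arrival.
Arrival vs Whiplash: 20–3 for Arrival.
Arrival vs Her: 20–3 for Arrival.
Arrival beats every other option head-to-head.

Arrival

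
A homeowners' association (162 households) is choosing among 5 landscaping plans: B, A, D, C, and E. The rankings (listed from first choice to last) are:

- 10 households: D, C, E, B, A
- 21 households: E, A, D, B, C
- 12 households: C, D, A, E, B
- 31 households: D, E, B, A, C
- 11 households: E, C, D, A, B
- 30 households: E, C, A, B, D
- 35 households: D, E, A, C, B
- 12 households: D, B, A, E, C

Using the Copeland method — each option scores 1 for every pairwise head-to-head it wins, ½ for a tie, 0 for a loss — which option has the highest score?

D

B: loses to A, D, C, and E → score 0.
A: beats B and C; loses to D and E → score 2.
D: beats B, A, C, and E → score 4.
C: beats B; loses to A, D, and E → score 1.
E: beats B, A, and C; loses to D → score 3.
D has the best pairwise record.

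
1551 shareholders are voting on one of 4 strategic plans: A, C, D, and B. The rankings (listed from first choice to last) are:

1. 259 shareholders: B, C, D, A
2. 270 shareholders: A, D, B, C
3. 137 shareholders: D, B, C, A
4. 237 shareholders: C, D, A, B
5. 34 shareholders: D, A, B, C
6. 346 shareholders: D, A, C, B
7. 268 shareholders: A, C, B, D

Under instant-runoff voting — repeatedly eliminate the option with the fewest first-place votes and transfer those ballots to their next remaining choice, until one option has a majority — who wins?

Round 1: A 538, C 237, D 517, B 259. Eliminate C.
Round 2: A 538, D 754, B 259. Eliminate B.
Round 3: A 538, D 1013. D has a majority.

D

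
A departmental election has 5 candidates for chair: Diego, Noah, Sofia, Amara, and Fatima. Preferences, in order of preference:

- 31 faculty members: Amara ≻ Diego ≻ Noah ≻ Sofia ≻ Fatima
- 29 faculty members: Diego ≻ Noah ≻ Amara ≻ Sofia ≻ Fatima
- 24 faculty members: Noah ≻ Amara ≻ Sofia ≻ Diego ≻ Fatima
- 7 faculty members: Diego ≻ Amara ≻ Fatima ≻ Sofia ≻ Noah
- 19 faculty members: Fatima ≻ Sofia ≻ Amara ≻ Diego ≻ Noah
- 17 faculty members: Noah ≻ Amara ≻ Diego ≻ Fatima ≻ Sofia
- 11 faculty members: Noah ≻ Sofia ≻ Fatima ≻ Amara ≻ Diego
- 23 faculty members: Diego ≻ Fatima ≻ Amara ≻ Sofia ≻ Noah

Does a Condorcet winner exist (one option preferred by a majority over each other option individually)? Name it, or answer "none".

none

Checking pairwise contests:
Amara beats Diego 102–59.
Diego beats Noah 109–52.
Diego beats Sofia 107–54.
Noah beats Amara 81–80.
Diego beats Fatima 131–30.
Every option loses at least one head-to-head, so there is no Condorcet winner.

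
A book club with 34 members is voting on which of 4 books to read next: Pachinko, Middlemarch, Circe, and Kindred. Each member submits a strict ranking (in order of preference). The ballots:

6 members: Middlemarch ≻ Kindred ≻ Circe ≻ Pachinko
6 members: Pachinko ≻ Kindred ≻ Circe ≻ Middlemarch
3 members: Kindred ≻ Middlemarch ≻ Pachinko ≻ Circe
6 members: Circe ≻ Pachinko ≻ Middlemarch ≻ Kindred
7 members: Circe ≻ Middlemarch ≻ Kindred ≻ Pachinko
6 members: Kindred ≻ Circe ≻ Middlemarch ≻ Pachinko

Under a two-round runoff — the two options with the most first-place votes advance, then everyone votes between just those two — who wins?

Kindred

Round 1 first-place votes: Pachinko 6, Middlemarch 6, Circe 13, Kindred 9.
Circe and Kindred advance.
Runoff: Circe is preferred to Kindred by 13 voters; Kindred by 21.
Kindred wins the runoff.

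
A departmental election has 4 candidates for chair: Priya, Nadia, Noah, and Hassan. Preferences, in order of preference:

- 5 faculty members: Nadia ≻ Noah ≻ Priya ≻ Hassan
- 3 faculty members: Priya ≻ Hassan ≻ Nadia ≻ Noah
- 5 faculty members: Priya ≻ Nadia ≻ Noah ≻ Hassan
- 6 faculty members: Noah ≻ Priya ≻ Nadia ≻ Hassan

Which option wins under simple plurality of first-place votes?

First-place votes: Priya 8, Nadia 5, Noah 6, Hassan 0.
Priya has the most first-place votes.

Priya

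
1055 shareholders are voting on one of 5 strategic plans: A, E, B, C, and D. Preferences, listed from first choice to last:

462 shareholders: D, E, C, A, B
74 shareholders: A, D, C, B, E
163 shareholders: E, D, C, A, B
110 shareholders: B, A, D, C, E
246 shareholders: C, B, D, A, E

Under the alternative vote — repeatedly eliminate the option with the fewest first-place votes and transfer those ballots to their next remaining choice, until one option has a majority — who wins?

D

Round 1: A 74, E 163, B 110, C 246, D 462. Eliminate A.
Round 2: E 163, B 110, C 246, D 536. D has a majority.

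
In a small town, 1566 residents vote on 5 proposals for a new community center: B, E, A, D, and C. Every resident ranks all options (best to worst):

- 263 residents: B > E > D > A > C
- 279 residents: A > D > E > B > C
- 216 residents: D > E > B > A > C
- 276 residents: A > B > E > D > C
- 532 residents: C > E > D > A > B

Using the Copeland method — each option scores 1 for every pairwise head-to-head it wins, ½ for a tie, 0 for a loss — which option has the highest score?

B: beats C; loses to E, A, and D → score 1.
E: beats B, A, D, and C → score 4.
A: beats B and C; loses to E and D → score 2.
D: beats B, A, and C; loses to E → score 3.
C: loses to B, E, A, and D → score 0.
E has the best pairwise record.

E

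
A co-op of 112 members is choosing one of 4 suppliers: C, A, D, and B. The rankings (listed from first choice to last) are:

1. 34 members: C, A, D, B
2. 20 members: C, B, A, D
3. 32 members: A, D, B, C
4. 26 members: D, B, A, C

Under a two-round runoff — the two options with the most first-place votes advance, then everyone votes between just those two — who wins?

A

Round 1 first-place votes: C 54, A 32, D 26, B 0.
C and A advance.
Runoff: C is preferred to A by 54 voters; A by 58.
A wins the runoff.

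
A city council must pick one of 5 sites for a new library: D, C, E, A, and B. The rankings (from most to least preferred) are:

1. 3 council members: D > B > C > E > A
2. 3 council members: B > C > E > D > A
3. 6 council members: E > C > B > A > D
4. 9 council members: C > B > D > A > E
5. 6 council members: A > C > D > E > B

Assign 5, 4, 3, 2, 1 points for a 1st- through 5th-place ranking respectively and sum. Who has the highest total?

C

D: 3·5 + 3·2 + 6·1 + 9·3 + 6·3 = 72
C: 3·3 + 3·4 + 6·4 + 9·5 + 6·4 = 114
E: 3·2 + 3·3 + 6·5 + 9·1 + 6·2 = 66
A: 3·1 + 3·1 + 6·2 + 9·2 + 6·5 = 66
B: 3·4 + 3·5 + 6·3 + 9·4 + 6·1 = 87
C has the highest Borda score (114).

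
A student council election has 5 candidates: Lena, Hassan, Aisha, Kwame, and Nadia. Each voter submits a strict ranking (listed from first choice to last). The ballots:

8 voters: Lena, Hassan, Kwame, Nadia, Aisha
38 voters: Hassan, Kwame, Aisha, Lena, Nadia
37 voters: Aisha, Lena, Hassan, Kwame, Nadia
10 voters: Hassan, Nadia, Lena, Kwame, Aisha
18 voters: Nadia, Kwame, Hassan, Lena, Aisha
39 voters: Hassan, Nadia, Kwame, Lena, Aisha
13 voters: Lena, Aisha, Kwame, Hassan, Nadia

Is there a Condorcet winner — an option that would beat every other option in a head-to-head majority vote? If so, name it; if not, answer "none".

Hassan vs Lena: 105–58 for Hassan.
Hassan vs Aisha: 113–50 for Hassan.
Hassan vs Kwame: 132–31 for Hassan.
Hassan vs Nadia: 145–18 for Hassan.
Hassan beats every other option head-to-head.

Hassan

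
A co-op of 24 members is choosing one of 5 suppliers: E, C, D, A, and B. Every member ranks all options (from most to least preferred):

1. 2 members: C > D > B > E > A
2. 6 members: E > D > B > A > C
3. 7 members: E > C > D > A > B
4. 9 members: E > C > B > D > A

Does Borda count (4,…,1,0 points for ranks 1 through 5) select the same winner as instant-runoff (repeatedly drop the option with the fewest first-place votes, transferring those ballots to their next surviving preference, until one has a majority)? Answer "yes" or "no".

yes

Borda — scores: E 90, C 56, D 47, A 13, B 34. Winner: E.
Instant-runoff — R1 E 22, C 2, D 0, A 0, B 0 (E winner). Winner: E.
The two methods agree.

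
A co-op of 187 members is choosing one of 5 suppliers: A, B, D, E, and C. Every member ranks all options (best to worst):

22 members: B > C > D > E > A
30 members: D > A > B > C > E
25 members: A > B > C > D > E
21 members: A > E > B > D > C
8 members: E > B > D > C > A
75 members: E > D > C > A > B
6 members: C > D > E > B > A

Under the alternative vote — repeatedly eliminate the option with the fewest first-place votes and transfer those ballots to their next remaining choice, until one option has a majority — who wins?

E

Round 1: A 46, B 22, D 30, E 83, C 6. Eliminate C.
Round 2: A 46, B 22, D 36, E 83. Eliminate B.
Round 3: A 46, D 58, E 83. Eliminate A.
Round 4: D 83, E 104. E has a majority.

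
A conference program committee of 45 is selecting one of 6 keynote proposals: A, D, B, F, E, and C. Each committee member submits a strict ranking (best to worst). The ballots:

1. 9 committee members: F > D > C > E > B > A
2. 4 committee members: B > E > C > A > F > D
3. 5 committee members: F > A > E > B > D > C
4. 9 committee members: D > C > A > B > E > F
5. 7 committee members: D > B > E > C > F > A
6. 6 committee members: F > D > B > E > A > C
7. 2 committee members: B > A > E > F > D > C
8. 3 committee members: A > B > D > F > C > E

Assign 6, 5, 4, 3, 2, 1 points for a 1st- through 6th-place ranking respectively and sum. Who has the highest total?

D

A: 9·1 + 4·3 + 5·5 + 9·4 + 7·1 + 6·2 + 2·5 + 3·6 = 129
D: 9·5 + 4·1 + 5·2 + 9·6 + 7·6 + 6·5 + 2·2 + 3·4 = 201
B: 9·2 + 4·6 + 5·3 + 9·3 + 7·5 + 6·4 + 2·6 + 3·5 = 170
F: 9·6 + 4·2 + 5·6 + 9·1 + 7·2 + 6·6 + 2·3 + 3·3 = 166
E: 9·3 + 4·5 + 5·4 + 9·2 + 7·4 + 6·3 + 2·4 + 3·1 = 142
C: 9·4 + 4·4 + 5·1 + 9·5 + 7·3 + 6·1 + 2·1 + 3·2 = 137
D has the highest Borda score (201).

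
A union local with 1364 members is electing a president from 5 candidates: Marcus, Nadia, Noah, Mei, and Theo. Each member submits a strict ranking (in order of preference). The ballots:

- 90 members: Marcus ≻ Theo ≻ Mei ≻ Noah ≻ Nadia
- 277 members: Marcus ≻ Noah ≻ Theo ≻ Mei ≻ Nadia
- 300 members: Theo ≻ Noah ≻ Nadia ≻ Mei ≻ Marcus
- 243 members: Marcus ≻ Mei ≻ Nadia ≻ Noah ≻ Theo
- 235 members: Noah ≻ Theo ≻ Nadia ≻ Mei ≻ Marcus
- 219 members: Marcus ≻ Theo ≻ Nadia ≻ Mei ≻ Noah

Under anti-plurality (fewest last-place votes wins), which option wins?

Mei

Last-place votes: Marcus 535, Nadia 367, Noah 219, Mei 0, Theo 243.
Mei is ranked last by the fewest voters, so Mei wins.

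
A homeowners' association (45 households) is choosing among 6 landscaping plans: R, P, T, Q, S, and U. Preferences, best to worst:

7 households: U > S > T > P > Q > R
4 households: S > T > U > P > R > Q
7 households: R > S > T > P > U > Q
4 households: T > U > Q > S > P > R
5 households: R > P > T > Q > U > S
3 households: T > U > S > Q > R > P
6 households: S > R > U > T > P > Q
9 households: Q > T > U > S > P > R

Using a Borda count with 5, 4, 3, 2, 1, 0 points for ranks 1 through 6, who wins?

R: 7·0 + 4·1 + 7·5 + 4·0 + 5·5 + 3·1 + 6·4 + 9·0 = 91
P: 7·2 + 4·2 + 7·2 + 4·1 + 5·4 + 3·0 + 6·1 + 9·1 = 75
T: 7·3 + 4·4 + 7·3 + 4·5 + 5·3 + 3·5 + 6·2 + 9·4 = 156
Q: 7·1 + 4·0 + 7·0 + 4·3 + 5·2 + 3·2 + 6·0 + 9·5 = 80
S: 7·4 + 4·5 + 7·4 + 4·2 + 5·0 + 3·3 + 6·5 + 9·2 = 141
U: 7·5 + 4·3 + 7·1 + 4·4 + 5·1 + 3·4 + 6·3 + 9·3 = 132
T has the highest Borda score (156).

T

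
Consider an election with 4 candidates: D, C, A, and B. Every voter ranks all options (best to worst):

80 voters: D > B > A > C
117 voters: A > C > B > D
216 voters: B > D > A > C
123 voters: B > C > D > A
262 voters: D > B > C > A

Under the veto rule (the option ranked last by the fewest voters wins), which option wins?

B

Last-place votes: D 117, C 296, A 385, B 0.
B is ranked last by the fewest voters, so B wins.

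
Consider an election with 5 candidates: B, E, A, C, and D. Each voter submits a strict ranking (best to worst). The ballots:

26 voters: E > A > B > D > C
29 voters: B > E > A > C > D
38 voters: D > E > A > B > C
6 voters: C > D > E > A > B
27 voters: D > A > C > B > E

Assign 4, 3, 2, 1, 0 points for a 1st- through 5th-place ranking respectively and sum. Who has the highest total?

E

B: 26·2 + 29·4 + 38·1 + 6·0 + 27·1 = 233
E: 26·4 + 29·3 + 38·3 + 6·2 + 27·0 = 317
A: 26·3 + 29·2 + 38·2 + 6·1 + 27·3 = 299
C: 26·0 + 29·1 + 38·0 + 6·4 + 27·2 = 107
D: 26·1 + 29·0 + 38·4 + 6·3 + 27·4 = 304
E has the highest Borda score (317).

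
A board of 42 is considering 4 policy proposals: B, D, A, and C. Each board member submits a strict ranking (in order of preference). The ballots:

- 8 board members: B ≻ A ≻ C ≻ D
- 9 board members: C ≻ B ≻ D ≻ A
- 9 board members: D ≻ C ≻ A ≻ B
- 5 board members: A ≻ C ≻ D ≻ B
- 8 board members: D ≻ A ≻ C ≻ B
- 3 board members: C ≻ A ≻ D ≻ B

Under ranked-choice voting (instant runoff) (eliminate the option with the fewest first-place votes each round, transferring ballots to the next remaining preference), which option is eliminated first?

Round 1: B 8, D 17, A 5, C 12. Eliminate A.

A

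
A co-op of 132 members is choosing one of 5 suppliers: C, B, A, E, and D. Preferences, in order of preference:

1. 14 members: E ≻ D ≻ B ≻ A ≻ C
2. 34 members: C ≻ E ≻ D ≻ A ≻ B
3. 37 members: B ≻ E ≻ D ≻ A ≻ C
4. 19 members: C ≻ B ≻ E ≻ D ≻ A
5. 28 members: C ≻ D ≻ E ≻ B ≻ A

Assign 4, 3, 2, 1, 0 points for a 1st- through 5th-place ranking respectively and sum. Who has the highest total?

C: 14·0 + 34·4 + 37·0 + 19·4 + 28·4 = 324
B: 14·2 + 34·0 + 37·4 + 19·3 + 28·1 = 261
A: 14·1 + 34·1 + 37·1 + 19·0 + 28·0 = 85
E: 14·4 + 34·3 + 37·3 + 19·2 + 28·2 = 363
D: 14·3 + 34·2 + 37·2 + 19·1 + 28·3 = 287
E has the highest Borda score (363).

E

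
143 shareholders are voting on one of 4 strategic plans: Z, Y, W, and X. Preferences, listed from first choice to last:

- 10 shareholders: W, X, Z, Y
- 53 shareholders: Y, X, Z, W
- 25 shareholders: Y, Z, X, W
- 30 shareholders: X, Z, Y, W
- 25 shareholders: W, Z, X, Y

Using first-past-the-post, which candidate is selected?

First-place votes: Z 0, Y 78, W 35, X 30.
Y has the most first-place votes.

Y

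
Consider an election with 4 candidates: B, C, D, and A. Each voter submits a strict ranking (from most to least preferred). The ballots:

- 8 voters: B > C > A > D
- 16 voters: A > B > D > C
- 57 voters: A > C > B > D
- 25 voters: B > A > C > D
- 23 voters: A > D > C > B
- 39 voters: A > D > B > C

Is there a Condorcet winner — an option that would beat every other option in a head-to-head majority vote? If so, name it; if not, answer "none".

A

A vs B: 135–33 for A.
A vs C: 160–8 for A.
A vs D: 168–0 for A.
A beats every other option head-to-head.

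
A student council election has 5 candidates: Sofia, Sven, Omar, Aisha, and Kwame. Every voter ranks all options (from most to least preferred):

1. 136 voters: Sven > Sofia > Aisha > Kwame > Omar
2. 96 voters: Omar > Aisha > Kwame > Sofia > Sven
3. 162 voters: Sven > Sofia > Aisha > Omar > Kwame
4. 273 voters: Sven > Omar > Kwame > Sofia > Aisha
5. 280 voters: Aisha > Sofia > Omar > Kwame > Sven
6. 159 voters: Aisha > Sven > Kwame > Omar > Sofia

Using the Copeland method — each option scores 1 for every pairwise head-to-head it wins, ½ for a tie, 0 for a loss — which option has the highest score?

Sven

Sofia: beats Omar, Aisha, and Kwame; loses to Sven → score 3.
Sven: beats Sofia, Omar, Aisha, and Kwame → score 4.
Omar: beats Kwame; loses to Sofia, Sven, and Aisha → score 1.
Aisha: beats Omar and Kwame; loses to Sofia and Sven → score 2.
Kwame: loses to Sofia, Sven, Omar, and Aisha → score 0.
Sven has the best pairwise record.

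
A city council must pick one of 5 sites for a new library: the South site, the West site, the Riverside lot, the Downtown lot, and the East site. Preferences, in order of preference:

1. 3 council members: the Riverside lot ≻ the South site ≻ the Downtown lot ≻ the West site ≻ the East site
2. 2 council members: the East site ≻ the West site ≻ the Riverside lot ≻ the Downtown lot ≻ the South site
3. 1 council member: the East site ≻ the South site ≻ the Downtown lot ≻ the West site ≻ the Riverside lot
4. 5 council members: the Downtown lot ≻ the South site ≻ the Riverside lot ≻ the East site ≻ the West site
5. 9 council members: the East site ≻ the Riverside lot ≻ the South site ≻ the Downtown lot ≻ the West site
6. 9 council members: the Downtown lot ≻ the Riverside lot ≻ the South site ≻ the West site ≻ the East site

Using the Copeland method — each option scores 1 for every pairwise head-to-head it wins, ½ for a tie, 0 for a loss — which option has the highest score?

the Downtown lot

the South site: beats the West site and the East site; loses to the Riverside lot and the Downtown lot → score 2.
the West site: loses to the South site, the Riverside lot, the Downtown lot, and the East site → score 0.
the Riverside lot: beats the South site, the West site, and the East site; loses to the Downtown lot → score 3.
the Downtown lot: beats the South site, the West site, the Riverside lot, and the East site → score 4.
the East site: beats the West site; loses to the South site, the Riverside lot, and the Downtown lot → score 1.
the Downtown lot has the best pairwise record.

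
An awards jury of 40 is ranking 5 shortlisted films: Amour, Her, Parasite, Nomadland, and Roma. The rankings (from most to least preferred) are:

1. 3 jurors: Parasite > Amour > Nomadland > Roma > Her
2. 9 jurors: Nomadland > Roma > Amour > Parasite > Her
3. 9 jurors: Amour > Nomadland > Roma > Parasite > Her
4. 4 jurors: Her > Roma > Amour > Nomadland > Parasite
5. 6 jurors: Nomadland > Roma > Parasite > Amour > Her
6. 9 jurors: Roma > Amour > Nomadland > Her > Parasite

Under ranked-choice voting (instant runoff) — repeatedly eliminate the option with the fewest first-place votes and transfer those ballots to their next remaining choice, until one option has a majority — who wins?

Nomadland

Round 1: Amour 9, Her 4, Parasite 3, Nomadland 15, Roma 9. Eliminate Parasite.
Round 2: Amour 12, Her 4, Nomadland 15, Roma 9. Eliminate Her.
Round 3: Amour 12, Nomadland 15, Roma 13. Eliminate Amour.
Round 4: Nomadland 27, Roma 13. Nomadland has a majority.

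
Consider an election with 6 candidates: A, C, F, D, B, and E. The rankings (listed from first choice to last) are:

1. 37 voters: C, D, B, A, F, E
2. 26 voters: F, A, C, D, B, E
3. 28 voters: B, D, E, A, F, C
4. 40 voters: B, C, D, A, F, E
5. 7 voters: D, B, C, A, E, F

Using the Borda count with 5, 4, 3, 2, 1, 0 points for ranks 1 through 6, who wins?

A: 37·2 + 26·4 + 28·2 + 40·2 + 7·2 = 328
C: 37·5 + 26·3 + 28·0 + 40·4 + 7·3 = 444
F: 37·1 + 26·5 + 28·1 + 40·1 + 7·0 = 235
D: 37·4 + 26·2 + 28·4 + 40·3 + 7·5 = 467
B: 37·3 + 26·1 + 28·5 + 40·5 + 7·4 = 505
E: 37·0 + 26·0 + 28·3 + 40·0 + 7·1 = 91
B has the highest Borda score (505).

B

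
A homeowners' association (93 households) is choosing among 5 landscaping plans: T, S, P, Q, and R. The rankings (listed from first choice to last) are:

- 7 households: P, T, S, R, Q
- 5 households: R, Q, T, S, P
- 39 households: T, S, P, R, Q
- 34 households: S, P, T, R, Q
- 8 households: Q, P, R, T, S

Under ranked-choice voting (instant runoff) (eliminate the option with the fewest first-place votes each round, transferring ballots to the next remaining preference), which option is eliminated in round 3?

Q

Round 1: T 39, S 34, P 7, Q 8, R 5. Eliminate R.
Round 2: T 39, S 34, P 7, Q 13. Eliminate P.
Round 3: T 46, S 34, Q 13. Eliminate Q.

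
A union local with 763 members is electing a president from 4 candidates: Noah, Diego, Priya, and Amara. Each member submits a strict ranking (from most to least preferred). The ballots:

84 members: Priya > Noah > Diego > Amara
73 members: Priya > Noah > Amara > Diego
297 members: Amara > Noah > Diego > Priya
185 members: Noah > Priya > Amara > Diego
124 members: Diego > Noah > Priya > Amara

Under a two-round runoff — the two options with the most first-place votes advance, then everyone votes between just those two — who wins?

Noah

Round 1 first-place votes: Noah 185, Diego 124, Priya 157, Amara 297.
Amara and Noah advance.
Runoff: Amara is preferred to Noah by 297 voters; Noah by 466.
Noah wins the runoff.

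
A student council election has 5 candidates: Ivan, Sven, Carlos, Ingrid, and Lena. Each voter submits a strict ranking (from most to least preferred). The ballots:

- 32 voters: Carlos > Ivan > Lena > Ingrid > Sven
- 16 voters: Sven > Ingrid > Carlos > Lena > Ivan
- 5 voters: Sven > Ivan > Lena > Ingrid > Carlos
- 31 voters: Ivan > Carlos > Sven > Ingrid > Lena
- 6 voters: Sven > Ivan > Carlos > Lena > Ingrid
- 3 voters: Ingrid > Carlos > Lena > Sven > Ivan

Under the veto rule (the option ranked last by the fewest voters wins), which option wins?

Last-place votes: Ivan 19, Sven 32, Carlos 5, Ingrid 6, Lena 31.
Carlos is ranked last by the fewest voters, so Carlos wins.

Carlos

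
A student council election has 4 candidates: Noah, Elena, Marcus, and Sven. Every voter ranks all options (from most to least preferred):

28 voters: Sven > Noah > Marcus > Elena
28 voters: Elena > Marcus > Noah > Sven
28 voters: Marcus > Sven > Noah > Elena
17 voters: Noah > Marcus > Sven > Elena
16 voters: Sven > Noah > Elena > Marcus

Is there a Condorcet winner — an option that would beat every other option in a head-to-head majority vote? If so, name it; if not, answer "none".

none

Checking pairwise contests:
Sven beats Noah 72–45.
Noah beats Elena 89–28.
Noah beats Marcus 61–56.
Marcus beats Sven 73–44.
Every option loses at least one head-to-head, so there is no Condorcet winner.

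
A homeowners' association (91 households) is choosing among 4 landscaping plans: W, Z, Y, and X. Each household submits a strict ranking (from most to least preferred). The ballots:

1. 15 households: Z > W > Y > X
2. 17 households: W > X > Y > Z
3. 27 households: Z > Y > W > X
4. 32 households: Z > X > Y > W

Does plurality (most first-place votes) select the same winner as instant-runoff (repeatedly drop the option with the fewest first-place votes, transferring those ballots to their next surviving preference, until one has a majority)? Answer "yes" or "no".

yes

Plurality — first-place votes: W 17, Z 74, Y 0, X 0. Winner: Z.
Instant-runoff — R1 W 17, Z 74, Y 0, X 0 (Z winner). Winner: Z.
The two methods agree.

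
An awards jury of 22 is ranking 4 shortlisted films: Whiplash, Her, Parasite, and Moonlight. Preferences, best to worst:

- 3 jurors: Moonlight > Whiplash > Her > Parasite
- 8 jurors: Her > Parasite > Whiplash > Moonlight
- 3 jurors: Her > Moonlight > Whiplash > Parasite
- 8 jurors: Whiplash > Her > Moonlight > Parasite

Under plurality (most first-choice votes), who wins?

Her

First-place votes: Whiplash 8, Her 11, Parasite 0, Moonlight 3.
Her has the most first-place votes.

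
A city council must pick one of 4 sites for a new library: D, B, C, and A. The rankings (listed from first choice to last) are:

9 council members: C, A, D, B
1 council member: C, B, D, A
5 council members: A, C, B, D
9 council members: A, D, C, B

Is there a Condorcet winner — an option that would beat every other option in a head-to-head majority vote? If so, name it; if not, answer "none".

A

A vs D: 23–1 for A.
A vs B: 23–1 for A.
A vs C: 14–10 for A.
A beats every other option head-to-head.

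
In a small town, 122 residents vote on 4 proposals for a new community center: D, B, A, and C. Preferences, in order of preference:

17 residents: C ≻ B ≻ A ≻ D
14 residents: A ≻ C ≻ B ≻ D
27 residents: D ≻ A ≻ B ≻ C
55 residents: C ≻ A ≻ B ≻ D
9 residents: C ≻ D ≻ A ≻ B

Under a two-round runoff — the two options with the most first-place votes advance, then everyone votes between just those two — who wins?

Round 1 first-place votes: D 27, B 0, A 14, C 81.
C and D advance.
Runoff: C is preferred to D by 95 voters; D by 27.
C wins the runoff.

C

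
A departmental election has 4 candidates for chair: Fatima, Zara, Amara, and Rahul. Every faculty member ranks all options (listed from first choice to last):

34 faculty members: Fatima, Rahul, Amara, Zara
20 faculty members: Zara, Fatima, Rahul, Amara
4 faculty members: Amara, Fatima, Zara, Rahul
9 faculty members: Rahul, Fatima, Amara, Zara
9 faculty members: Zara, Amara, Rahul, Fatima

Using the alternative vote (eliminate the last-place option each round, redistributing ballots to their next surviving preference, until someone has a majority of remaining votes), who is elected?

Round 1: Fatima 34, Zara 29, Amara 4, Rahul 9. Eliminate Amara.
Round 2: Fatima 38, Zara 29, Rahul 9. Eliminate Rahul.
Round 3: Fatima 47, Zara 29. Fatima has a majority.

Fatima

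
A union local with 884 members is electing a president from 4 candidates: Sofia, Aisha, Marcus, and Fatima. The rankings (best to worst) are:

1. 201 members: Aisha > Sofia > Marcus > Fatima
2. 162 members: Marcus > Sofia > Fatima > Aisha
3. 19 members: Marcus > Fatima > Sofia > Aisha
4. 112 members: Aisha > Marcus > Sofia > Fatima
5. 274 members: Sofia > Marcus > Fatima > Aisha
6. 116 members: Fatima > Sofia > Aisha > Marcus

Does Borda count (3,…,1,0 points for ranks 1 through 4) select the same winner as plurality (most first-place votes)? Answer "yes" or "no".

no

Borda — scores: Sofia 1911, Aisha 1055, Marcus 1516, Fatima 822. Winner: Sofia.
Plurality — first-place votes: Sofia 274, Aisha 313, Marcus 181, Fatima 116. Winner: Aisha.
The two methods disagree.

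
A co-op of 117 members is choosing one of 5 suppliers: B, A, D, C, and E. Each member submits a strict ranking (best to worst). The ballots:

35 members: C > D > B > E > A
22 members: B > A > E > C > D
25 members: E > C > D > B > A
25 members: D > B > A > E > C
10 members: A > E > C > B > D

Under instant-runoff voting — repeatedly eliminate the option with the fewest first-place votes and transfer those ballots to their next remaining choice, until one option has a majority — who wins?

Round 1: B 22, A 10, D 25, C 35, E 25. Eliminate A.
Round 2: B 22, D 25, C 35, E 35. Eliminate B.
Round 3: D 25, C 35, E 57. Eliminate D.
Round 4: C 35, E 82. E has a majority.

E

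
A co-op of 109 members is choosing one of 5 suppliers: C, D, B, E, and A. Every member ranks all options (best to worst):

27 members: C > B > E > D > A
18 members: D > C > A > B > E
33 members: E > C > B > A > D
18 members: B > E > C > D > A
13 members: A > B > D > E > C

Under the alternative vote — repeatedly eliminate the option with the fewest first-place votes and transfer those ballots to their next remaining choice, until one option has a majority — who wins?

E

Round 1: C 27, D 18, B 18, E 33, A 13. Eliminate A.
Round 2: C 27, D 18, B 31, E 33. Eliminate D.
Round 3: C 45, B 31, E 33. Eliminate B.
Round 4: C 45, E 64. E has a majority.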